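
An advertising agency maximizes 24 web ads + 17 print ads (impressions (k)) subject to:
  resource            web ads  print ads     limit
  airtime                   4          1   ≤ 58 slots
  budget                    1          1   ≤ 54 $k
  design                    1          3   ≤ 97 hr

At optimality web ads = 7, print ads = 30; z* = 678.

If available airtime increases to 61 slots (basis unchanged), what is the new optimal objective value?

693

Check each constraint at x*: airtime 58/58 (tight); budget 37/54 (slack 17); design 97/97 (tight).
By complementary slackness, y = 0 for the non-binding constraint.
The binding rows give the dual system: 4·y_airtime + 1·y_design = 24 and 1·y_airtime + 3·y_design = 17.
Solving: y_airtime = 5, y_design = 4.
Δz = y_airtime·Δb = 5 × (3) = 15, so new z* = 678 + 15 = 693.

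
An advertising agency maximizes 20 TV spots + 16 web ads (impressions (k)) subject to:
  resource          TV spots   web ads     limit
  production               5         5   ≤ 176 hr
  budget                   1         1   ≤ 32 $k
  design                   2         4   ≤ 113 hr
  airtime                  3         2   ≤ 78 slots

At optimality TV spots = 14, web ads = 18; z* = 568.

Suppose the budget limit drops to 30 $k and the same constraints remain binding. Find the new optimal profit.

552

Check each constraint at x*: production 160/176 (slack 16); budget 32/32 (tight); design 100/113 (slack 13); airtime 78/78 (tight).
Since production, design are not tight, their duals are 0.
Dual feasibility on the basic columns requires 1·y_budget + 3·y_airtime = 20, 1·y_budget + 2·y_airtime = 16.
Solving: y_budget = 8, y_airtime = 4.
Δz = y_budget·Δb = 8 × (-2) = -16, so new z* = 568 − 16 = 552.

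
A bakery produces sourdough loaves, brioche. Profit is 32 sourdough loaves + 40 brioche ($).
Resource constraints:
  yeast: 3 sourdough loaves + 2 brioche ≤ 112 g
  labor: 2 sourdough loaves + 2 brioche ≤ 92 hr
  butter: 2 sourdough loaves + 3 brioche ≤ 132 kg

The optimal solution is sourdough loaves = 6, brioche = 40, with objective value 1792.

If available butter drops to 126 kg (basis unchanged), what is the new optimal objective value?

1744

Check each constraint at x*: yeast 98/112 (slack 14); labor 92/92 (tight); butter 132/132 (tight).
Since yeast is not tight, its dual is 0.
From A_Bᵀ y = c: 2·y_labor + 2·y_butter = 32; 2·y_labor + 3·y_butter = 40.
→ y_labor = 8 and y_butter = 8.
Δz = y_butter·Δb = 8 × (-6) = -48, so new z* = 1792 − 48 = 1744.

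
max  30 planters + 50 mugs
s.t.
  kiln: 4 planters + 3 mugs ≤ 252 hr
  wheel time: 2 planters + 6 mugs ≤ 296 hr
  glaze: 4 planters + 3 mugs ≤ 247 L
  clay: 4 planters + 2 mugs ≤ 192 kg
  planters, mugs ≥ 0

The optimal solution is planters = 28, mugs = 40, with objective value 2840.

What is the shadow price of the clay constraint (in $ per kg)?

4

Binding: wheel time and clay. Non-binding: kiln (20 unused), glaze (15 unused).
Slack constraints have shadow price 0 (complementary slackness).
The binding rows give the dual system: 2·y_wheel time + 4·y_clay = 30 and 6·y_wheel time + 2·y_clay = 50.
Solving: y_wheel time = 7, y_clay = 4.
Shadow price of clay = 4.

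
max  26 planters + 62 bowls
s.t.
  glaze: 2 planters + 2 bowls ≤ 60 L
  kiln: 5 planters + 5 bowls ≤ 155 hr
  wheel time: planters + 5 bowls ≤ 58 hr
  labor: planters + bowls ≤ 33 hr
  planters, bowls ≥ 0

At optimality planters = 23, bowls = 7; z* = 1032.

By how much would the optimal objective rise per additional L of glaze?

At the optimum: glaze uses 60 of 60 (binding); kiln uses 150 of 155 (slack = 5); wheel time uses 58 of 58 (binding); labor uses 30 of 33 (slack = 3).
Since kiln, labor are not tight, their duals are 0.
From A_Bᵀ y = c: 2·y_glaze + 1·y_wheel time = 26; 2·y_glaze + 5·y_wheel time = 62.
→ y_glaze = 8.5 and y_wheel time = 9.
Shadow price of glaze = 8.5.

8.5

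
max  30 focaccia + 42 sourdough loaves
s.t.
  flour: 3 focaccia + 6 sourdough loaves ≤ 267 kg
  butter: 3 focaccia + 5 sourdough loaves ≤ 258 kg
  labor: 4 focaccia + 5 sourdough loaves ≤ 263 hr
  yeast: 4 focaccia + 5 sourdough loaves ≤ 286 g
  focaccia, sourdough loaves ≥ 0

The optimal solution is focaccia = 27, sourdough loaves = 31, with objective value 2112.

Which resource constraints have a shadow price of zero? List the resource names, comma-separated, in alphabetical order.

butter, yeast

flour: 267/267 (binding)
butter: 236/258 (slack 22)
labor: 263/263 (binding)
yeast: 263/286 (slack 23)
By complementary slackness, a constraint with positive slack has shadow price 0 → butter, yeast.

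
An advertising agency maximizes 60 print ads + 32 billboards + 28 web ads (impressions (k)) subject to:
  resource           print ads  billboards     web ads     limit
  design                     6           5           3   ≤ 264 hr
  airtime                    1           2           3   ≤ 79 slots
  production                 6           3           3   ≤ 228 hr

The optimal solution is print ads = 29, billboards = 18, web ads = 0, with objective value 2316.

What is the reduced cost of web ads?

-2

Binding: design and production. Non-binding: airtime (14 unused).
Since airtime is not tight, its dual is 0.
The binding rows give the dual system: 6·y_design + 6·y_production = 60 and 5·y_design + 3·y_production = 32.
Solving: y_design = 1, y_production = 9.
Reduced cost of web ads: c₃ − yᵀa₃ = 28 − (1·3 + 9·3) = 28 − 30 = -2.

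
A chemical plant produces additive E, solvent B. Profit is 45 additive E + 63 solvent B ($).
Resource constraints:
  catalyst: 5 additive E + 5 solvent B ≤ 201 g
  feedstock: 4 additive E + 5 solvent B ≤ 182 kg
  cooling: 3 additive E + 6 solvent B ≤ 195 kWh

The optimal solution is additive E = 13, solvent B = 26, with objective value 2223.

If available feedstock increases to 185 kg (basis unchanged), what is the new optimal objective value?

2250

At the optimum: catalyst uses 195 of 201 (slack = 6); feedstock uses 182 of 182 (binding); cooling uses 195 of 195 (binding).
By complementary slackness, y = 0 for the non-binding constraint.
Dual feasibility on the basic columns requires 4·y_feedstock + 3·y_cooling = 45, 5·y_feedstock + 6·y_cooling = 63.
→ y_feedstock = 9 and y_cooling = 3.
Δz = y_feedstock·Δb = 9 × (3) = 27, so new z* = 2223 + 27 = 2250.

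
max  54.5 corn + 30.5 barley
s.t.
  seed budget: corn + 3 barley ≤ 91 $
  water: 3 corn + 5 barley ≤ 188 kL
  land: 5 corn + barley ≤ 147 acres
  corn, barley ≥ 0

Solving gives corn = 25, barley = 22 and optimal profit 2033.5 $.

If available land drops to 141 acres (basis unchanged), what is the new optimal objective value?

Binding: seed budget and land. Non-binding: water (3 unused).
Slack constraints have shadow price 0 (complementary slackness).
The binding rows give the dual system: 1·y_seed budget + 5·y_land = 54.5 and 3·y_seed budget + 1·y_land = 30.5.
→ y_seed budget = 7 and y_land = 9.5.
Δz = y_land·Δb = 9.5 × (-6) = -57, so new z* = 2033.5 − 57 = 1976.5.

1976.5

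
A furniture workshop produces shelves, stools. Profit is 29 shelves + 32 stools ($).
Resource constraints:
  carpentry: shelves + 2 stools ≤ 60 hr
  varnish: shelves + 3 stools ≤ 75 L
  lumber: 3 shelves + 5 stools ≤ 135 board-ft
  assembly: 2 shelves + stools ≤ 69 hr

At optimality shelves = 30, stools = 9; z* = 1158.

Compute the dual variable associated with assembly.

At the optimum: carpentry uses 48 of 60 (slack = 12); varnish uses 57 of 75 (slack = 18); lumber uses 135 of 135 (binding); assembly uses 69 of 69 (binding).
Slack constraints have shadow price 0 (complementary slackness).
The binding rows give the dual system: 3·y_lumber + 2·y_assembly = 29 and 5·y_lumber + 1·y_assembly = 32.
→ y_lumber = 5 and y_assembly = 7.
Shadow price of assembly = 7.

7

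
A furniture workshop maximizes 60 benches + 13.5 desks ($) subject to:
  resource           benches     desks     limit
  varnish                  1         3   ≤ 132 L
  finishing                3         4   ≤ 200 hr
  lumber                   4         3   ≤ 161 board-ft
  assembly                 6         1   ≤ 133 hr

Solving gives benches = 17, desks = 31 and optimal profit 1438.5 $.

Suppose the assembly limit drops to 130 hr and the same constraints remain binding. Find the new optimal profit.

At the optimum: varnish uses 110 of 132 (slack = 22); finishing uses 175 of 200 (slack = 25); lumber uses 161 of 161 (binding); assembly uses 133 of 133 (binding).
By complementary slackness, y = 0 for the non-binding constraints.
The binding rows give the dual system: 4·y_lumber + 6·y_assembly = 60 and 3·y_lumber + 1·y_assembly = 13.5.
This yields shadow prices y_lumber = 1.5, y_assembly = 9.
Δz = y_assembly·Δb = 9 × (-3) = -27, so new z* = 1438.5 − 27 = 1411.5.

1411.5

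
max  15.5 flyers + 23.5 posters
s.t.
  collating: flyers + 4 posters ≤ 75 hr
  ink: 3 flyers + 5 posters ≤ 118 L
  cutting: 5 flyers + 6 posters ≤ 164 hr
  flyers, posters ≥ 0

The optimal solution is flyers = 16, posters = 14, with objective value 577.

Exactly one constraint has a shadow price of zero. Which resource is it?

collating: 72/75 (slack 3)
ink: 118/118 (binding)
cutting: 164/164 (binding)
By complementary slackness, a constraint with positive slack has shadow price 0 → collating.

collating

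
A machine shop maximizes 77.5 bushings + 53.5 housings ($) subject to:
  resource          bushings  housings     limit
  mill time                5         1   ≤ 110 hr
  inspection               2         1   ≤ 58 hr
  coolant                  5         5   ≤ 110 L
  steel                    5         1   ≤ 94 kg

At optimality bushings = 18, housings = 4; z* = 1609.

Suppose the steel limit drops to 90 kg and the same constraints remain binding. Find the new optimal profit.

Check each constraint at x*: mill time 94/110 (slack 16); inspection 40/58 (slack 18); coolant 110/110 (tight); steel 94/94 (tight).
Slack constraints have shadow price 0 (complementary slackness).
From A_Bᵀ y = c: 5·y_coolant + 5·y_steel = 77.5; 5·y_coolant + 1·y_steel = 53.5.
Solving: y_coolant = 9.5, y_steel = 6.
Δz = y_steel·Δb = 6 × (-4) = -24, so new z* = 1609 − 24 = 1585.

1585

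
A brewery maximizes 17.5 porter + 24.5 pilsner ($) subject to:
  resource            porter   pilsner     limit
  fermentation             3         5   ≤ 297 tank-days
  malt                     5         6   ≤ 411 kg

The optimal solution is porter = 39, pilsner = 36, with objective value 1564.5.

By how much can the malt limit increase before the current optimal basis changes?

Binding constraints: fermentation, malt. The basis is B = [[3,5],[5,6]] with det -7.
Per unit increase in malt, x* moves by d = (0.7143, -0.4286).
The basis stays optimal until pilsner reaches 0; allowable increase = 84 kg.

84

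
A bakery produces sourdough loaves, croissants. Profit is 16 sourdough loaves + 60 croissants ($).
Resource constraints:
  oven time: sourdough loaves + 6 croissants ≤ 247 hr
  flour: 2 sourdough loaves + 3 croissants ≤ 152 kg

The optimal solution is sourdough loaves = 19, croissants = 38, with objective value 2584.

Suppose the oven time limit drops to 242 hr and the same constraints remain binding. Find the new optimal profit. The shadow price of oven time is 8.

2544

Δb = -5, so new z* = 2584 + (8)·(-5) = 2584 − 40 = 2544.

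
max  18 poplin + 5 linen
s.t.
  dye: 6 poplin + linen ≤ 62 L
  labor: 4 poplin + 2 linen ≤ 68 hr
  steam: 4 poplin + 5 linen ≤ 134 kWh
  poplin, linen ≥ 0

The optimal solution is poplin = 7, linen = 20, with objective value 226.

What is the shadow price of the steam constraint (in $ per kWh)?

0

Check each constraint at x*: dye 62/62 (tight); labor 68/68 (tight); steam 128/134 (slack 6).
Slack constraints have shadow price 0 (complementary slackness).
Dual feasibility on the basic columns requires 6·y_dye + 4·y_labor = 18, 1·y_dye + 2·y_labor = 5.
Solving: y_dye = 2, y_labor = 1.5.
Shadow price of steam = 0.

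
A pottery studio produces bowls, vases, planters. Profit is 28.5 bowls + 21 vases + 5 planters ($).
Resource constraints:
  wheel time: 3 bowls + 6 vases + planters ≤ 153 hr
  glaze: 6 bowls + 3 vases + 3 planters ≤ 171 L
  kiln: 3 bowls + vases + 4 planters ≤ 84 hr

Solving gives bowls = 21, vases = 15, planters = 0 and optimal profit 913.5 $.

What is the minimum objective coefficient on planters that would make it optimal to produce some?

13.5

Binding: wheel time and glaze. Non-binding: kiln (6 unused).
Slack constraints have shadow price 0 (complementary slackness).
From A_Bᵀ y = c: 3·y_wheel time + 6·y_glaze = 28.5; 6·y_wheel time + 3·y_glaze = 21.
This yields shadow prices y_wheel time = 1.5, y_glaze = 4.
planters enters the basis when its profit ≥ yᵀa₃ = 1.5·1 + 4·3 = 13.5.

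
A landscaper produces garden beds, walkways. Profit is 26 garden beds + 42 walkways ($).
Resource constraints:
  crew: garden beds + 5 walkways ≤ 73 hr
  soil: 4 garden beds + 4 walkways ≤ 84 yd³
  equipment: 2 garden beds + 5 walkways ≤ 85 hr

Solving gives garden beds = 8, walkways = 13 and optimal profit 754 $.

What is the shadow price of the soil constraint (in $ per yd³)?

5.5

At the optimum: crew uses 73 of 73 (binding); soil uses 84 of 84 (binding); equipment uses 81 of 85 (slack = 4).
Since equipment is not tight, its dual is 0.
The binding rows give the dual system: 1·y_crew + 4·y_soil = 26 and 5·y_crew + 4·y_soil = 42.
→ y_crew = 4 and y_soil = 5.5.
Shadow price of soil = 5.5.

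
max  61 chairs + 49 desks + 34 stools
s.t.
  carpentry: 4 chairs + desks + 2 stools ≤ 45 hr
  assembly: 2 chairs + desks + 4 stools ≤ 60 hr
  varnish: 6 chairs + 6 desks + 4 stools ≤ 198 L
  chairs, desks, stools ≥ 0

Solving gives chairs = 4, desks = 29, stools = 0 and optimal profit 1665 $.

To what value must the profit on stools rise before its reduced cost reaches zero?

Binding: carpentry and varnish. Non-binding: assembly (23 unused).
Since assembly is not tight, its dual is 0.
Dual feasibility on the basic columns requires 4·y_carpentry + 6·y_varnish = 61, 1·y_carpentry + 6·y_varnish = 49.
This yields shadow prices y_carpentry = 4, y_varnish = 7.5.
stools enters the basis when its profit ≥ yᵀa₃ = 4·2 + 7.5·4 = 38.

38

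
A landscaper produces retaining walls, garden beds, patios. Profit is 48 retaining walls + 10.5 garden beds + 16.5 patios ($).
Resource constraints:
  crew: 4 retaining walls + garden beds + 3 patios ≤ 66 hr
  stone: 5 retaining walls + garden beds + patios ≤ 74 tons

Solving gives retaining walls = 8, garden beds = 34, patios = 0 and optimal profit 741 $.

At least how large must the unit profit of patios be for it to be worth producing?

19.5

Both crew and stone are binding at x*.
Dual feasibility on the basic columns requires 4·y_crew + 5·y_stone = 48, 1·y_crew + 1·y_stone = 10.5.
This yields shadow prices y_crew = 4.5, y_stone = 6.
patios enters the basis when its profit ≥ yᵀa₃ = 4.5·3 + 6·1 = 19.5.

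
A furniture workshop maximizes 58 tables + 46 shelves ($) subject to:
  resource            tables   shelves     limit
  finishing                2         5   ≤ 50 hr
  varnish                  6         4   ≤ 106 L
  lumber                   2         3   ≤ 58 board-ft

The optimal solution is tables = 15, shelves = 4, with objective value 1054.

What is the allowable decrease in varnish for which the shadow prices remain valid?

Binding constraints: finishing, varnish. The basis is B = [[2,5],[6,4]] with det -22.
Per unit decrease in varnish, x* moves by d = (-0.2273, 0.0909).
The basis stays optimal until tables reaches 0; allowable decrease = 66 L.

66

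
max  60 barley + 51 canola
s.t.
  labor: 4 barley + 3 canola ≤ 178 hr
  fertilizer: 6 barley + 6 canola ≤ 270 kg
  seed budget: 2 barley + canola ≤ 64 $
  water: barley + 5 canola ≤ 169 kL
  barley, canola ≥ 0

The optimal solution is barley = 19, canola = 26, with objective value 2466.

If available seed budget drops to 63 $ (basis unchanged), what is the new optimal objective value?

Binding: fertilizer and seed budget. Non-binding: labor (24 unused), water (20 unused).
By complementary slackness, y = 0 for the non-binding constraints.
From A_Bᵀ y = c: 6·y_fertilizer + 2·y_seed budget = 60; 6·y_fertilizer + 1·y_seed budget = 51.
Solving: y_fertilizer = 7, y_seed budget = 9.
Δz = y_seed budget·Δb = 9 × (-1) = -9, so new z* = 2466 − 9 = 2457.

2457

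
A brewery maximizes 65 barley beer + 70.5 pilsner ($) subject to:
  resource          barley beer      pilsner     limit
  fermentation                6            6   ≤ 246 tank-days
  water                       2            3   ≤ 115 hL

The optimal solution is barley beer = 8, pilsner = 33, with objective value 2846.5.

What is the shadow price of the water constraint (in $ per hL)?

At the optimum: fermentation uses 246 of 246 (binding); water uses 115 of 115 (binding).
From A_Bᵀ y = c: 6·y_fermentation + 2·y_water = 65; 6·y_fermentation + 3·y_water = 70.5.
→ y_fermentation = 9 and y_water = 5.5.
Shadow price of water = 5.5.

5.5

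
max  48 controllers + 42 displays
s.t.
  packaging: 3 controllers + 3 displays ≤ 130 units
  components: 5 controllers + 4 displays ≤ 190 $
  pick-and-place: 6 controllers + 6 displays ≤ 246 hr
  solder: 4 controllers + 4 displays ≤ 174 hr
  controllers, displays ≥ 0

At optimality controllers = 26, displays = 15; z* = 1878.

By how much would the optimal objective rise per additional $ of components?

At the optimum: packaging uses 123 of 130 (slack = 7); components uses 190 of 190 (binding); pick-and-place uses 246 of 246 (binding); solder uses 164 of 174 (slack = 10).
Since packaging, solder are not tight, their duals are 0.
Dual feasibility on the basic columns requires 5·y_components + 6·y_pick-and-place = 48, 4·y_components + 6·y_pick-and-place = 42.
This yields shadow prices y_components = 6, y_pick-and-place = 3.
Shadow price of components = 6.

6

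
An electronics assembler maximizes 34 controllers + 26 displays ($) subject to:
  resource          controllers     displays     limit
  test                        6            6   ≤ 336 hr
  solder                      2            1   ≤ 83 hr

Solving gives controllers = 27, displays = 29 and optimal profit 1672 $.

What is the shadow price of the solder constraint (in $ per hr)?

8

At the optimum: test uses 336 of 336 (binding); solder uses 83 of 83 (binding).
From A_Bᵀ y = c: 6·y_test + 2·y_solder = 34; 6·y_test + 1·y_solder = 26.
Solving: y_test = 3, y_solder = 8.
Shadow price of solder = 8.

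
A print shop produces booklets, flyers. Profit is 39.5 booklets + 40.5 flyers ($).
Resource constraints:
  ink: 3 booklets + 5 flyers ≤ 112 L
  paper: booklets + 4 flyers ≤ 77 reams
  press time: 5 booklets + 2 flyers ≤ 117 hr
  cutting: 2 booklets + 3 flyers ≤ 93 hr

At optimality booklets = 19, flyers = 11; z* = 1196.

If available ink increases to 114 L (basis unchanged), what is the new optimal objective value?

1209

Check each constraint at x*: ink 112/112 (tight); paper 63/77 (slack 14); press time 117/117 (tight); cutting 71/93 (slack 22).
By complementary slackness, y = 0 for the non-binding constraints.
Dual feasibility on the basic columns requires 3·y_ink + 5·y_press time = 39.5, 5·y_ink + 2·y_press time = 40.5.
This yields shadow prices y_ink = 6.5, y_press time = 4.
Δz = y_ink·Δb = 6.5 × (2) = 13, so new z* = 1196 + 13 = 1209.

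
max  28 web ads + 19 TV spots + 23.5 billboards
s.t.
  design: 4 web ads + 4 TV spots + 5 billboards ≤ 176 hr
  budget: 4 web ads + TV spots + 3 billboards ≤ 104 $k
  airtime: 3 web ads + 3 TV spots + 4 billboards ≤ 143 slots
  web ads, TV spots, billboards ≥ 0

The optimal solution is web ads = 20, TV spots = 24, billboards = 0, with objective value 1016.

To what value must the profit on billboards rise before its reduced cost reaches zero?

29

Check each constraint at x*: design 176/176 (tight); budget 104/104 (tight); airtime 132/143 (slack 11).
Since airtime is not tight, its dual is 0.
From A_Bᵀ y = c: 4·y_design + 4·y_budget = 28; 4·y_design + 1·y_budget = 19.
→ y_design = 4 and y_budget = 3.
billboards enters the basis when its profit ≥ yᵀa₃ = 4·5 + 3·3 = 29.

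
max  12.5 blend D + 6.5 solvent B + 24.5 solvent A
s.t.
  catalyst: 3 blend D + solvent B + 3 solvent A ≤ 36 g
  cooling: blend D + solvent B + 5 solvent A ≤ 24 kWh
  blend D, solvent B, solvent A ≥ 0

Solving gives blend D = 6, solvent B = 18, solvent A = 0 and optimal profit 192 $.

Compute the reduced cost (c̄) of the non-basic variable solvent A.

-2

Both catalyst and cooling are binding at x*.
From A_Bᵀ y = c: 3·y_catalyst + 1·y_cooling = 12.5; 1·y_catalyst + 1·y_cooling = 6.5.
Solving: y_catalyst = 3, y_cooling = 3.5.
Reduced cost of solvent A: c₃ − yᵀa₃ = 24.5 − (3·3 + 3.5·5) = 24.5 − 26.5 = -2.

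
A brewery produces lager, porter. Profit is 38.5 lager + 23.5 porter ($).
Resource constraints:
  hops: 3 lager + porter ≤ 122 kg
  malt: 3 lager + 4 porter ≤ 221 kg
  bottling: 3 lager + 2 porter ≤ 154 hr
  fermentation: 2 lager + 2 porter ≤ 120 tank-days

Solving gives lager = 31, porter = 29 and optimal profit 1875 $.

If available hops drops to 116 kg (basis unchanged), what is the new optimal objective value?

Check each constraint at x*: hops 122/122 (tight); malt 209/221 (slack 12); bottling 151/154 (slack 3); fermentation 120/120 (tight).
Slack constraints have shadow price 0 (complementary slackness).
Dual feasibility on the basic columns requires 3·y_hops + 2·y_fermentation = 38.5, 1·y_hops + 2·y_fermentation = 23.5.
→ y_hops = 7.5 and y_fermentation = 8.
Δz = y_hops·Δb = 7.5 × (-6) = -45, so new z* = 1875 − 45 = 1830.

1830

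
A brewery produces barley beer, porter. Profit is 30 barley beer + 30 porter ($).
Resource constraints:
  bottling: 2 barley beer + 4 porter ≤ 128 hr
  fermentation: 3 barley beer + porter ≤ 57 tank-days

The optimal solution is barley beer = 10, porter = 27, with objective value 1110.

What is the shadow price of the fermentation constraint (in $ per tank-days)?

6

Check each constraint at x*: bottling 128/128 (tight); fermentation 57/57 (tight).
Dual feasibility on the basic columns requires 2·y_bottling + 3·y_fermentation = 30, 4·y_bottling + 1·y_fermentation = 30.
This yields shadow prices y_bottling = 6, y_fermentation = 6.
Shadow price of fermentation = 6.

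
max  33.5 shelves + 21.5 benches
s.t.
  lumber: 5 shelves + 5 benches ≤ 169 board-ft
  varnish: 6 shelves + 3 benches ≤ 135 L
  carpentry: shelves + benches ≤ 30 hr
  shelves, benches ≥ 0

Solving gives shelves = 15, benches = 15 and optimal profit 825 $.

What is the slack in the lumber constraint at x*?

19

lumber used = 5·15 + 5·15 = 150; slack = 169 − 150 = 19.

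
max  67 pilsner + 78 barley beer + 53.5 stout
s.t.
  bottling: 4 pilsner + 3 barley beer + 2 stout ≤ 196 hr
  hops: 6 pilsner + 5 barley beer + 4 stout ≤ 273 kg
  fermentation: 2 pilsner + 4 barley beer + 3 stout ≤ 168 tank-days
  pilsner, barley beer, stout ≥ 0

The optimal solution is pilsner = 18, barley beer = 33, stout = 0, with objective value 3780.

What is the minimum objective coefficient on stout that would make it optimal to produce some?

At the optimum: bottling uses 171 of 196 (slack = 25); hops uses 273 of 273 (binding); fermentation uses 168 of 168 (binding).
Slack constraints have shadow price 0 (complementary slackness).
From A_Bᵀ y = c: 6·y_hops + 2·y_fermentation = 67; 5·y_hops + 4·y_fermentation = 78.
Solving: y_hops = 8, y_fermentation = 9.5.
stout enters the basis when its profit ≥ yᵀa₃ = 8·4 + 9.5·3 = 60.5.

60.5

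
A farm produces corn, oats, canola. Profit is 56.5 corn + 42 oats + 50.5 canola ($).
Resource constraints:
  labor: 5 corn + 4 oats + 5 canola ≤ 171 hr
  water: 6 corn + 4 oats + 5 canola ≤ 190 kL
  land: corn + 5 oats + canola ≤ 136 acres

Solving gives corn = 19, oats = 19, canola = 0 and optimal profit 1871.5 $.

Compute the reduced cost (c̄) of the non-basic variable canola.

Check each constraint at x*: labor 171/171 (tight); water 190/190 (tight); land 114/136 (slack 22).
Since land is not tight, its dual is 0.
The binding rows give the dual system: 5·y_labor + 6·y_water = 56.5 and 4·y_labor + 4·y_water = 42.
→ y_labor = 6.5 and y_water = 4.
Reduced cost of canola: c₃ − yᵀa₃ = 50.5 − (6.5·5 + 4·5) = 50.5 − 52.5 = -2.

-2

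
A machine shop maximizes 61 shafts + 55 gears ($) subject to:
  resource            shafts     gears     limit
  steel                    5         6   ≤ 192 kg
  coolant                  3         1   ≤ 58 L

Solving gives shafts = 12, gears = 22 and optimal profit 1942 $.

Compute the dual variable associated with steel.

At the optimum: steel uses 192 of 192 (binding); coolant uses 58 of 58 (binding).
From A_Bᵀ y = c: 5·y_steel + 3·y_coolant = 61; 6·y_steel + 1·y_coolant = 55.
→ y_steel = 8 and y_coolant = 7.
Shadow price of steel = 8.

8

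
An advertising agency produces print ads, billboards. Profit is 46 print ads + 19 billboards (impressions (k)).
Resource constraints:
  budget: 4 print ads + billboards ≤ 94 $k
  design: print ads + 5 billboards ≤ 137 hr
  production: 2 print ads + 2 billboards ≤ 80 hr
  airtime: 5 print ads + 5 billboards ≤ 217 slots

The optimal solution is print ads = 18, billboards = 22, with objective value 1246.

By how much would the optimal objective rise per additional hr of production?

Binding: budget and production. Non-binding: design (9 unused), airtime (17 unused).
Slack constraints have shadow price 0 (complementary slackness).
Dual feasibility on the basic columns requires 4·y_budget + 2·y_production = 46, 1·y_budget + 2·y_production = 19.
This yields shadow prices y_budget = 9, y_production = 5.
Shadow price of production = 5.

5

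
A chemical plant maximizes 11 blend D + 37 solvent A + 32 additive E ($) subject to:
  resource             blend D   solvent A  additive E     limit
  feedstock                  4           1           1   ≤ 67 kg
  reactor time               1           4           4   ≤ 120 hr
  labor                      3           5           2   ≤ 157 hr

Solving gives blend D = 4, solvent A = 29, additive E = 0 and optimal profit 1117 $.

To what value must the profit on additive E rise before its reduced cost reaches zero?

34

Binding: reactor time and labor. Non-binding: feedstock (22 unused).
By complementary slackness, y = 0 for the non-binding constraint.
The binding rows give the dual system: 1·y_reactor time + 3·y_labor = 11 and 4·y_reactor time + 5·y_labor = 37.
This yields shadow prices y_reactor time = 8, y_labor = 1.
additive E enters the basis when its profit ≥ yᵀa₃ = 8·4 + 1·2 = 34.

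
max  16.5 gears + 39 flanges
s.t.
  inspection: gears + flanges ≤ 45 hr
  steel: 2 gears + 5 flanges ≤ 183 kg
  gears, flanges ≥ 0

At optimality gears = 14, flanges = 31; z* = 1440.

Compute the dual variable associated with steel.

At the optimum: inspection uses 45 of 45 (binding); steel uses 183 of 183 (binding).
The binding rows give the dual system: 1·y_inspection + 2·y_steel = 16.5 and 1·y_inspection + 5·y_steel = 39.
Solving: y_inspection = 1.5, y_steel = 7.5.
Shadow price of steel = 7.5.

7.5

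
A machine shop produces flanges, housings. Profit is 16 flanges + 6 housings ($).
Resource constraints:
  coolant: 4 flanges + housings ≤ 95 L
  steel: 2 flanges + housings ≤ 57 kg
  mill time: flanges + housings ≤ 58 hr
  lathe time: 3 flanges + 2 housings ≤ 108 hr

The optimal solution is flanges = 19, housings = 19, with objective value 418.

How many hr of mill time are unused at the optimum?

mill time used = 1·19 + 1·19 = 38; slack = 58 − 38 = 20.

20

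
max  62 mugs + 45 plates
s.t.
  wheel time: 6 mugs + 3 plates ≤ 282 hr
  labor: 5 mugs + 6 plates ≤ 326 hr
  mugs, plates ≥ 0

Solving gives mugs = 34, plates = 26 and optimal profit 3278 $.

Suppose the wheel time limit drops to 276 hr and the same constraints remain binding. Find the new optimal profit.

Both wheel time and labor are binding at x*.
The binding rows give the dual system: 6·y_wheel time + 5·y_labor = 62 and 3·y_wheel time + 6·y_labor = 45.
Solving: y_wheel time = 7, y_labor = 4.
Δz = y_wheel time·Δb = 7 × (-6) = -42, so new z* = 3278 − 42 = 3236.

3236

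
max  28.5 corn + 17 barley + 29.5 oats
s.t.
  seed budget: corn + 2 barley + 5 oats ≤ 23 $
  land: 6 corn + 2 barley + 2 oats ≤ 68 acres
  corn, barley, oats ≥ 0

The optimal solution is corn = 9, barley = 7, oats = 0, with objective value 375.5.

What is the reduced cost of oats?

Both seed budget and land are binding at x*.
Dual feasibility on the basic columns requires 1·y_seed budget + 6·y_land = 28.5, 2·y_seed budget + 2·y_land = 17.
→ y_seed budget = 4.5 and y_land = 4.
Reduced cost of oats: c₃ − yᵀa₃ = 29.5 − (4.5·5 + 4·2) = 29.5 − 30.5 = -1.

-1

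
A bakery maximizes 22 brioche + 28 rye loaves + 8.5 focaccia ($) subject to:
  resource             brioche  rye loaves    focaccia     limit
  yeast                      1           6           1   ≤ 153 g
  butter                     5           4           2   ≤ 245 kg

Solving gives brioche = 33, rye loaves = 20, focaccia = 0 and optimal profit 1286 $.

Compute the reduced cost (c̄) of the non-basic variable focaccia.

-1.5

Both yeast and butter are binding at x*.
From A_Bᵀ y = c: 1·y_yeast + 5·y_butter = 22; 6·y_yeast + 4·y_butter = 28.
→ y_yeast = 2 and y_butter = 4.
Reduced cost of focaccia: c₃ − yᵀa₃ = 8.5 − (2·1 + 4·2) = 8.5 − 10 = -1.5.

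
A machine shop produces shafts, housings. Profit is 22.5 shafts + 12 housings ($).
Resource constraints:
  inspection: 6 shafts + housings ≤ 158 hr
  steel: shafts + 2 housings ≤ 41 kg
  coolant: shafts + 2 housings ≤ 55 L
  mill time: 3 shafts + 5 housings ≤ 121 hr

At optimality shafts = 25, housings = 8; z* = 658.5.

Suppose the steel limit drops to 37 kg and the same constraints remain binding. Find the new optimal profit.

Check each constraint at x*: inspection 158/158 (tight); steel 41/41 (tight); coolant 41/55 (slack 14); mill time 115/121 (slack 6).
Slack constraints have shadow price 0 (complementary slackness).
From A_Bᵀ y = c: 6·y_inspection + 1·y_steel = 22.5; 1·y_inspection + 2·y_steel = 12.
This yields shadow prices y_inspection = 3, y_steel = 4.5.
Δz = y_steel·Δb = 4.5 × (-4) = -18, so new z* = 658.5 − 18 = 640.5.

640.5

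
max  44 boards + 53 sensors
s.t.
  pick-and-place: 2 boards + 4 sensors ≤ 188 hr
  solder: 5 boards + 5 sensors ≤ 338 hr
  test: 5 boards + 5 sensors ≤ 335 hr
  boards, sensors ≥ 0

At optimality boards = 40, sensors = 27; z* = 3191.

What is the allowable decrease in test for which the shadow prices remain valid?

100

Binding constraints: pick-and-place, test. The basis is B = [[2,4],[5,5]] with det -10.
Per unit decrease in test, x* moves by d = (-0.4, 0.2).
The basis stays optimal until boards reaches 0; allowable decrease = 100 hr.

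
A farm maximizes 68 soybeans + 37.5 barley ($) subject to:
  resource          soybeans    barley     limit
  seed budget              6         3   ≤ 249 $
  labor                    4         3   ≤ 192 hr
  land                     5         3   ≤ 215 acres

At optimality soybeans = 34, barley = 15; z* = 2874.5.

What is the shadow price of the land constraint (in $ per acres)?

7

At the optimum: seed budget uses 249 of 249 (binding); labor uses 181 of 192 (slack = 11); land uses 215 of 215 (binding).
Since labor is not tight, its dual is 0.
The binding rows give the dual system: 6·y_seed budget + 5·y_land = 68 and 3·y_seed budget + 3·y_land = 37.5.
→ y_seed budget = 5.5 and y_land = 7.
Shadow price of land = 7.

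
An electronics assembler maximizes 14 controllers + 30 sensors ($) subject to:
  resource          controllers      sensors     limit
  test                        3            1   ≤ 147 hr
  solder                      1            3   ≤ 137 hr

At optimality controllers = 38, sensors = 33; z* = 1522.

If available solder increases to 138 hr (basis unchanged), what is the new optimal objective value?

1531.5

Both test and solder are binding at x*.
The binding rows give the dual system: 3·y_test + 1·y_solder = 14 and 1·y_test + 3·y_solder = 30.
→ y_test = 1.5 and y_solder = 9.5.
Δz = y_solder·Δb = 9.5 × (1) = 9.5, so new z* = 1522 + 9.5 = 1531.5.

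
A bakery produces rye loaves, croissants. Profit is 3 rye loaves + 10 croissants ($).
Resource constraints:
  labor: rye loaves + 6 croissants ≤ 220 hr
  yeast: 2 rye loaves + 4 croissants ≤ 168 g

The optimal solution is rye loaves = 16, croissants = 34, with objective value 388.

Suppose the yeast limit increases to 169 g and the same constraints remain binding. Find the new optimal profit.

389

Both labor and yeast are binding at x*.
From A_Bᵀ y = c: 1·y_labor + 2·y_yeast = 3; 6·y_labor + 4·y_yeast = 10.
→ y_labor = 1 and y_yeast = 1.
Δz = y_yeast·Δb = 1 × (1) = 1, so new z* = 388 + 1 = 389.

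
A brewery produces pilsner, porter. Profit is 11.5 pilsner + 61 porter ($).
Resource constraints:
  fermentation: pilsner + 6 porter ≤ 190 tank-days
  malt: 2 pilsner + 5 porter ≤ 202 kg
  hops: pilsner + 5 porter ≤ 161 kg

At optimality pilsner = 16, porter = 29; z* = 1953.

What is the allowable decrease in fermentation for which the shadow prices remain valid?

Binding constraints: fermentation, hops. The basis is B = [[1,6],[1,5]] with det -1.
Per unit decrease in fermentation, x* moves by d = (5, -1).
The basis stays optimal until malt becomes binding; allowable decrease = 5 tank-days.

5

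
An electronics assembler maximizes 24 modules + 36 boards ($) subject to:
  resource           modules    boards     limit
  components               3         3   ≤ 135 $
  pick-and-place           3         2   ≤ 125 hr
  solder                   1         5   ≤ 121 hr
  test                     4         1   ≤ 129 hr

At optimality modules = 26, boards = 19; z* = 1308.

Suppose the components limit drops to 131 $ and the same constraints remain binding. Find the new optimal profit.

Binding: components and solder. Non-binding: pick-and-place (9 unused), test (6 unused).
By complementary slackness, y = 0 for the non-binding constraints.
From A_Bᵀ y = c: 3·y_components + 1·y_solder = 24; 3·y_components + 5·y_solder = 36.
This yields shadow prices y_components = 7, y_solder = 3.
Δz = y_components·Δb = 7 × (-4) = -28, so new z* = 1308 − 28 = 1280.

1280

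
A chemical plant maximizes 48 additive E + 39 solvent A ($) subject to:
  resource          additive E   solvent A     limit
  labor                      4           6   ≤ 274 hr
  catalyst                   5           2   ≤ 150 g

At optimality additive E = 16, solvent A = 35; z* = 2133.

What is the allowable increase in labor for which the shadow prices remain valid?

176

Binding constraints: labor, catalyst. The basis is B = [[4,6],[5,2]] with det -22.
Per unit increase in labor, x* moves by d = (-0.0909, 0.2273).
The basis stays optimal until additive E reaches 0; allowable increase = 176 hr.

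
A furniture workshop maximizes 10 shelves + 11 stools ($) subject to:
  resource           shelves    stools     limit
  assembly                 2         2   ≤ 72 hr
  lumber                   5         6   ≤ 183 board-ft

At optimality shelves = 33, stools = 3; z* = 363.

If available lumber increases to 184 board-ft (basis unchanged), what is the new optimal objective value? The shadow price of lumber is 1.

Δb = 1, so new z* = 363 + (1)·(1) = 363 + 1 = 364.

364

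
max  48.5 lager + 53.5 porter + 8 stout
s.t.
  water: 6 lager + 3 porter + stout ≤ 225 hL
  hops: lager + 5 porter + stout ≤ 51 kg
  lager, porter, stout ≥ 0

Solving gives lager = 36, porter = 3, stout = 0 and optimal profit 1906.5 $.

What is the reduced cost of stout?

-5.5

Check each constraint at x*: water 225/225 (tight); hops 51/51 (tight).
From A_Bᵀ y = c: 6·y_water + 1·y_hops = 48.5; 3·y_water + 5·y_hops = 53.5.
Solving: y_water = 7, y_hops = 6.5.
Reduced cost of stout: c₃ − yᵀa₃ = 8 − (7·1 + 6.5·1) = 8 − 13.5 = -5.5.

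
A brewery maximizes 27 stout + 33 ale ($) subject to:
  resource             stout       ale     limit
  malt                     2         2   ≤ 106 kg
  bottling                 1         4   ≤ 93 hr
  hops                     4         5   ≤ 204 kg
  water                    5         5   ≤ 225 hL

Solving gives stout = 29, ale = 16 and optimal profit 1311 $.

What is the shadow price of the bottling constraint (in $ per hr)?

Binding: bottling and water. Non-binding: malt (16 unused), hops (8 unused).
By complementary slackness, y = 0 for the non-binding constraints.
The binding rows give the dual system: 1·y_bottling + 5·y_water = 27 and 4·y_bottling + 5·y_water = 33.
→ y_bottling = 2 and y_water = 5.
Shadow price of bottling = 2.

2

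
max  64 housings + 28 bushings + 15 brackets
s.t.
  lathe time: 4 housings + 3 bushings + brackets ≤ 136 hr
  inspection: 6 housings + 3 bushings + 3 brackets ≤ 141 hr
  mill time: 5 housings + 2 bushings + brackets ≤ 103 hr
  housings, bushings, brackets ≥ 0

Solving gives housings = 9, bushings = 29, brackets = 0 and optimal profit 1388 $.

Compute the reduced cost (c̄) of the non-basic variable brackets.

-5

Check each constraint at x*: lathe time 123/136 (slack 13); inspection 141/141 (tight); mill time 103/103 (tight).
By complementary slackness, y = 0 for the non-binding constraint.
From A_Bᵀ y = c: 6·y_inspection + 5·y_mill time = 64; 3·y_inspection + 2·y_mill time = 28.
This yields shadow prices y_inspection = 4, y_mill time = 8.
Reduced cost of brackets: c₃ − yᵀa₃ = 15 − (4·3 + 8·1) = 15 − 20 = -5.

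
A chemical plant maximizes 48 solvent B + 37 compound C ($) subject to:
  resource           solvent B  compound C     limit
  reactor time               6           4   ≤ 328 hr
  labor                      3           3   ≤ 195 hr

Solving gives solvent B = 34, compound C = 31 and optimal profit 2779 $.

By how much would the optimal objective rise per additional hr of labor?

5

At the optimum: reactor time uses 328 of 328 (binding); labor uses 195 of 195 (binding).
From A_Bᵀ y = c: 6·y_reactor time + 3·y_labor = 48; 4·y_reactor time + 3·y_labor = 37.
This yields shadow prices y_reactor time = 5.5, y_labor = 5.
Shadow price of labor = 5.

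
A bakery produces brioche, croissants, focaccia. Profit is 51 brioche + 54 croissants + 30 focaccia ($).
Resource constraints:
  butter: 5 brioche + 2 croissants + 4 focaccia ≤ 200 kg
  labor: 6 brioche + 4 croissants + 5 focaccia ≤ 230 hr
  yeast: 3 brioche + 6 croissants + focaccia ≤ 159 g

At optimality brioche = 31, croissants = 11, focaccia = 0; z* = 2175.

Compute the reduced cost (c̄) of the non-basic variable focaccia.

Binding: labor and yeast. Non-binding: butter (23 unused).
Since butter is not tight, its dual is 0.
Dual feasibility on the basic columns requires 6·y_labor + 3·y_yeast = 51, 4·y_labor + 6·y_yeast = 54.
→ y_labor = 6 and y_yeast = 5.
Reduced cost of focaccia: c₃ − yᵀa₃ = 30 − (6·5 + 5·1) = 30 − 35 = -5.

-5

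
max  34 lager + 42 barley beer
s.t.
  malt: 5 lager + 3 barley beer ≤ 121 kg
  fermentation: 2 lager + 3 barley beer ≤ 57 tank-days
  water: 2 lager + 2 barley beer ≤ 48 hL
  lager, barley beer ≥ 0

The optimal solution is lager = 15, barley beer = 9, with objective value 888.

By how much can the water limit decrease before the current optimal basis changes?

10

Binding constraints: fermentation, water. The basis is B = [[2,3],[2,2]] with det -2.
Per unit decrease in water, x* moves by d = (-1.5, 1).
The basis stays optimal until lager reaches 0; allowable decrease = 10 hL.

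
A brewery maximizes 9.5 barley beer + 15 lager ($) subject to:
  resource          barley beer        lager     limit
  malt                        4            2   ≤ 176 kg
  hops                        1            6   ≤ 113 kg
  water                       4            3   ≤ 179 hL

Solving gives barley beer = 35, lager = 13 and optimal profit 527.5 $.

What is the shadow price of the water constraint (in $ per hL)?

2

Check each constraint at x*: malt 166/176 (slack 10); hops 113/113 (tight); water 179/179 (tight).
By complementary slackness, y = 0 for the non-binding constraint.
The binding rows give the dual system: 1·y_hops + 4·y_water = 9.5 and 6·y_hops + 3·y_water = 15.
Solving: y_hops = 1.5, y_water = 2.
Shadow price of water = 2.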